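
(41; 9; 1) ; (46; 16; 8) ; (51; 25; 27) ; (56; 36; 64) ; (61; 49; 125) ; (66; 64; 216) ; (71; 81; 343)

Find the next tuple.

First part: 41, 46, 51, 56, 61, 66, 71 → 76 (+5 each step).
Second part: perfect squares: 3², 4², 5², …; 9, 16, 25, 36, 49, 64, 81 → 100.
Third part goes 1, 8, 27, 64, 125, 216, 343 → 512 (perfect cubes: 1³, 2³, 3³, …).
So the next tuple is (76; 100; 512).

(76; 100; 512)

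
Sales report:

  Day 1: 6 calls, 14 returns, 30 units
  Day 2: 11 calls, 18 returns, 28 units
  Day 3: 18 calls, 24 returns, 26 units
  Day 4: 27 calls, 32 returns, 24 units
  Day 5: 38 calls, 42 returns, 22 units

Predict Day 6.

51 calls, 54 returns, 20 units

Calls goes 6, 11, 18, 27, 38 → 51 (differences are 5, 7, 9, … (increasing by 2 each time)).
Returns: differences are 4, 6, 8, … (increasing by 2 each time); 14, 18, 24, 32, 42 → 54.
Units: −2 each step, so 30, 28, 26, 24, 22 → 20.
Combining the parts gives 51 calls, 54 returns, 20 units.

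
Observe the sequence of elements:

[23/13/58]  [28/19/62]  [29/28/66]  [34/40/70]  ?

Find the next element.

[35/55/74]

First slot — alternating steps +5, +1, +5, +1, …: 23, 28, 29, 34 → 35.
Second slot: 13, 19, 28, 40 → 55 (differences are 6, 9, 12, … (increasing by 3 each time)).
Third slot — +4 each step: 58, 62, 66, 70 → 74.
Putting it together: [35/55/74].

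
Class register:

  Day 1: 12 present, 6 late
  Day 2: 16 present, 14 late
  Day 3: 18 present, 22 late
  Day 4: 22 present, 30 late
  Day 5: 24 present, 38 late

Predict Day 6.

28 present, 46 late

Present: alternating steps +4, +2, +4, +2, …, so 12, 16, 18, 22, 24 → 28.
Late: +8 each step; 6, 14, 22, 30, 38 → 46.
Combining the parts gives 28 present, 46 late.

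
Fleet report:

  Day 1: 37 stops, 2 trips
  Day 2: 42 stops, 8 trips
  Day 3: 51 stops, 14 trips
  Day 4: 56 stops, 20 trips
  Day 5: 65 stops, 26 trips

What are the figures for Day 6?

70 stops, 32 trips

Stops: alternating steps +5, +9, +5, +9, …; 37, 42, 51, 56, 65 → 70.
Trips goes 2, 8, 14, 20, 26 → 32 (+6 each step).
Putting it together: 70 stops, 32 trips.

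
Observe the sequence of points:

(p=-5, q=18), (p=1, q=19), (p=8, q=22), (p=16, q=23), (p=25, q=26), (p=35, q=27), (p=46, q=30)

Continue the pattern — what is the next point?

(p=58, q=31)

P — differences are 6, 7, 8, … (increasing by 1 each time): -5, 1, 8, 16, 25, 35, 46 → 58.
Q — alternating steps +1, +3, +1, +3, …: 18, 19, 22, 23, 26, 27, 30 → 31.
So the next point is (p=58, q=31).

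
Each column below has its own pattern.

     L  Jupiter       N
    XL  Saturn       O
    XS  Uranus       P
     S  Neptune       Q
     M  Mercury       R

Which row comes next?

Size — runs through clothing sizes XS→XL: L, XL, XS, S, M → L.
Planet goes Jupiter, Saturn, Uranus, Neptune, Mercury → Venus (runs through the planets Mercury→Neptune).
Letter: letters move forward 1 place in the alphabet; N, O, P, Q, R → S.
Combining the parts gives L  Venus  S.

L  Venus  S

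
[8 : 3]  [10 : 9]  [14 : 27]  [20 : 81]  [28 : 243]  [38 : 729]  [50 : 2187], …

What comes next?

[64 : 6561]

For the first coordinate, differences are 2, 4, 6, … (increasing by 2 each time): 8, 10, 14, 20, 28, 38, 50 → 64.
Second coordinate — ×3 each step: 3, 9, 27, 81, 243, 729, 2187 → 6561.
Combining the parts gives [64 : 6561].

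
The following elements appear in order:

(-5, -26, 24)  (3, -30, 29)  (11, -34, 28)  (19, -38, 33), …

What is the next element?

First entry: -5, 3, 11, 19 → 27 (+8 each step).
Second entry: −4 each step; -26, -30, -34, -38 → -42.
For the third entry, alternating steps +5, −1, +5, −1, …: 24, 29, 28, 33 → 32.
Combining the parts gives (27, -42, 32).

(27, -42, 32)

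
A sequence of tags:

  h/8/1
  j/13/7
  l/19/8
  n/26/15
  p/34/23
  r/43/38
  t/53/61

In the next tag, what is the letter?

v

For the letter, letters move forward 2 places in the alphabet: h, j, l, n, p, r, t → v.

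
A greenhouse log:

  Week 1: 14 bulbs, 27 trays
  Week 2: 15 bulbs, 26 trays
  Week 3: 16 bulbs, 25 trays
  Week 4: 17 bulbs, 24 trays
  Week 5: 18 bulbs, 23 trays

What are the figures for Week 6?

19 bulbs, 22 trays

Bulbs: 14, 15, 16, 17, 18 → 19 (+1 each step).
Trays: together with the bulbs always sums to 41, so 27, 26, 25, 24, 23 → 22.
Putting it together: 19 bulbs, 22 trays.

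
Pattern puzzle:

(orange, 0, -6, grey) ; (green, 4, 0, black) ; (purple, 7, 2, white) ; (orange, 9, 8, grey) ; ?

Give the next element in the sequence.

(green, 10, 10, black)

Colour: repeats orange → green → purple, so orange, green, purple, orange → green.
Second coordinate goes 0, 4, 7, 9 → 10 (differences are 4, 3, 2, … (decreasing by 1 each time)).
Third coordinate: -6, 0, 2, 8 → 10 (alternating steps +6, +2, +6, +2, …).
Shade: repeats grey → black → white, so grey, black, white, grey → black.
Combining the parts gives (green, 10, 10, black).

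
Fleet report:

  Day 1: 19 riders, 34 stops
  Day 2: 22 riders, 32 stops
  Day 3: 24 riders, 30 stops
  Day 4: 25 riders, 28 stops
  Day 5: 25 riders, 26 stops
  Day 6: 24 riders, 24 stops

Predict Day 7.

22 riders, 22 stops

Riders: differences are 3, 2, 1, … (decreasing by 1 each time); 19, 22, 24, 25, 25, 24 → 22.
Stops: 34, 32, 30, 28, 26, 24 → 22 (−2 each step).
Combining the parts gives 22 riders, 22 stops.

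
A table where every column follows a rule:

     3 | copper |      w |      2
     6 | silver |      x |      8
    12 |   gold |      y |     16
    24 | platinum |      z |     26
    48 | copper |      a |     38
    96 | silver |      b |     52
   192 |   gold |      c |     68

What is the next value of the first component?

First component: ×2 each step; 3, 6, 12, 24, 48, 96, 192 → 384.

384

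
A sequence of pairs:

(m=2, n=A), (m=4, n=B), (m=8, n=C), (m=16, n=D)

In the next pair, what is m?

M — ×2 each step: 2, 4, 8, 16 → 32.

32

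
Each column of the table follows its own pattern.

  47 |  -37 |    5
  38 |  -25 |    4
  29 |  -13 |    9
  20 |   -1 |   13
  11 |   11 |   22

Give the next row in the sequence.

First component — −9 each step: 47, 38, 29, 20, 11 → 2.
Second component: +12 each step, so -37, -25, -13, -1, 11 → 23.
Third component goes 5, 4, 9, 13, 22 → 35 (each term is the sum of the two before it).
Combining the parts gives 2  23  35.

2  23  35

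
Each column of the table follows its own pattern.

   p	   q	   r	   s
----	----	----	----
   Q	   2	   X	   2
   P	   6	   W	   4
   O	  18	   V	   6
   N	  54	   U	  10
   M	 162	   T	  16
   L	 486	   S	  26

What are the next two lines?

Column p — letters move back 1 place in the alphabet: Q, P, O, N, M, L → K → J.
Column q — ×3 each step: 2, 6, 18, 54, 162, 486 → 1458 → 4374.
Column r: X, W, V, U, T, S → R → Q (letters move back 1 place in the alphabet).
Column s: 2, 4, 6, 10, 16, 26 → 42 → 68 (each term is the sum of the two before it).
So the next two lines are K  1458  R  42 and J  4374  Q  68.

K  1458  R  42; J  4374  Q  68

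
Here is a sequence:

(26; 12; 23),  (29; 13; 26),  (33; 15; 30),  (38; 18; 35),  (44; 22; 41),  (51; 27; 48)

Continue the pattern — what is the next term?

(59; 33; 56)

First entry goes 26, 29, 33, 38, 44, 51 → 59 (differences are 3, 4, 5, … (increasing by 1 each time)).
Second entry: 12, 13, 15, 18, 22, 27 → 33 (differences are 1, 2, 3, … (increasing by 1 each time)).
Third entry: always 3 less than the first entry, so 23, 26, 30, 35, 41, 48 → 56.
Combining the parts gives (59; 33; 56).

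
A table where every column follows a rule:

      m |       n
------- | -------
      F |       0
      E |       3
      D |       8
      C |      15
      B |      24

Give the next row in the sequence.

A  35

For the column m, letters move back 1 place in the alphabet: F, E, D, C, B → A.
Column n: differences are 3, 5, 7, … (increasing by 2 each time), so 0, 3, 8, 15, 24 → 35.
Putting it together: A  35.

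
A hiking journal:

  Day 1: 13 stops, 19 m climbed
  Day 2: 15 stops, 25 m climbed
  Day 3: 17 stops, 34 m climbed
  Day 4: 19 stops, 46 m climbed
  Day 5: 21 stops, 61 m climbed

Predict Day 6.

Stops: +2 each step, so 13, 15, 17, 19, 21 → 23.
M climbed: differences are 6, 9, 12, … (increasing by 3 each time), so 19, 25, 34, 46, 61 → 79.
Combining the parts gives 23 stops, 79 m climbed.

23 stops, 79 m climbed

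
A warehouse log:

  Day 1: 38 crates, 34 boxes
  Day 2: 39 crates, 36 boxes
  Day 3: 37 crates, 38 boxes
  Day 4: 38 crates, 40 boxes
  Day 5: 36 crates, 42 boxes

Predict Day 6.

Crates: alternating steps +1, −2, +1, −2, …, so 38, 39, 37, 38, 36 → 37.
Boxes goes 34, 36, 38, 40, 42 → 44 (+2 each step).
Combining the parts gives 37 crates, 44 boxes.

37 crates, 44 boxes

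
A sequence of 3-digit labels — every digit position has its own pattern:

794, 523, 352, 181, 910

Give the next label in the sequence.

749

First digit: −2 each step, mod 10, so 7, 5, 3, 1, 9 → 7.
Second digit: +3 each step, mod 10; 9, 2, 5, 8, 1 → 4.
Third digit goes 4, 3, 2, 1, 0 → 9 (−1 each step, mod 10).
Putting it together: 749.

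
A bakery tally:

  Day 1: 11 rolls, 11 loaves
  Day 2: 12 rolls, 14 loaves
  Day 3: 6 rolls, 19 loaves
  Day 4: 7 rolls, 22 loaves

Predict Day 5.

Rolls — alternating steps +1, −6, +1, −6, …: 11, 12, 6, 7 → 1.
Loaves: alternating steps +3, +5, +3, +5, …, so 11, 14, 19, 22 → 27.
Putting it together: 1 rolls, 27 loaves.

1 rolls, 27 loaves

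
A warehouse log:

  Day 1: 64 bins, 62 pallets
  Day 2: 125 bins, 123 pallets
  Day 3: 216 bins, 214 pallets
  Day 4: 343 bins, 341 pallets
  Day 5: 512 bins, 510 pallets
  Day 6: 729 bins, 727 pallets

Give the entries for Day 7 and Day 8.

1000 bins, 998 pallets; 1331 bins, 1329 pallets

Bins: perfect cubes: 4³, 5³, 6³, …; 64, 125, 216, 343, 512, 729 → 1000 → 1331.
Pallets — always 2 less than the bins: 62, 123, 214, 341, 510, 727 → 998 → 1329.
So the next two records are 1000 bins, 998 pallets and 1331 bins, 1329 pallets.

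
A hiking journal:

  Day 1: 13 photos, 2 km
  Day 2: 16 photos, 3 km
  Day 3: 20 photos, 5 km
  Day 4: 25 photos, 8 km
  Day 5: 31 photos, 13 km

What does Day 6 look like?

Photos: differences are 3, 4, 5, … (increasing by 1 each time), so 13, 16, 20, 25, 31 → 38.
Km — each term is the sum of the two before it: 2, 3, 5, 8, 13 → 21.
Putting it together: 38 photos, 21 km.

38 photos, 21 km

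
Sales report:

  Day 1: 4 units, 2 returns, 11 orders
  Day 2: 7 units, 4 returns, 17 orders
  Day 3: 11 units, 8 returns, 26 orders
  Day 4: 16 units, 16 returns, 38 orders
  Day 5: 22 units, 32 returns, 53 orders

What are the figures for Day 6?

29 units, 64 returns, 71 orders

Units goes 4, 7, 11, 16, 22 → 29 (differences are 3, 4, 5, … (increasing by 1 each time)).
Returns: ×2 each step; 2, 4, 8, 16, 32 → 64.
Orders: differences are 6, 9, 12, … (increasing by 3 each time); 11, 17, 26, 38, 53 → 71.
Combining the parts gives 29 units, 64 returns, 71 orders.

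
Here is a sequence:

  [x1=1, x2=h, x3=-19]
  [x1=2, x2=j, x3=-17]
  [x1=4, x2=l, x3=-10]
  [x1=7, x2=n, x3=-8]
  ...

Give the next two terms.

X1 — differences are 1, 2, 3, … (increasing by 1 each time): 1, 2, 4, 7 → 11 → 16.
X2: letters move forward 2 places in the alphabet; h, j, l, n → p → r.
X3 — alternating steps +2, +7, +2, +7, …: -19, -17, -10, -8 → -1 → 1.
So the next two terms are [x1=11, x2=p, x3=-1] and [x1=16, x2=r, x3=1].

[x1=11, x2=p, x3=-1], [x1=16, x2=r, x3=1]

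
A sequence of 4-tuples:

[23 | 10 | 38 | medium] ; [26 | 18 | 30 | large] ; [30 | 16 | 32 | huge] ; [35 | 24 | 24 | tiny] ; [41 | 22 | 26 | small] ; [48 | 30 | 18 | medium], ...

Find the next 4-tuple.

[56 | 28 | 20 | large]

For the first part, differences are 3, 4, 5, … (increasing by 1 each time): 23, 26, 30, 35, 41, 48 → 56.
Second part: alternating steps +8, −2, +8, −2, …; 10, 18, 16, 24, 22, 30 → 28.
Third part goes 38, 30, 32, 24, 26, 18 → 20 (together with the second part always sums to 48).
Size — repeats medium → large → huge → tiny → small: medium, large, huge, tiny, small, medium → large.
Combining the parts gives [56 | 28 | 20 | large].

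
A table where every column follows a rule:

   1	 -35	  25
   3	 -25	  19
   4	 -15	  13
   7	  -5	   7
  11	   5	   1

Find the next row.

First component goes 1, 3, 4, 7, 11 → 18 (each term is the sum of the two before it).
Second component goes -35, -25, -15, -5, 5 → 15 (+10 each step).
Third component — −6 each step: 25, 19, 13, 7, 1 → -5.
Putting it together: 18  15  -5.

18  15  -5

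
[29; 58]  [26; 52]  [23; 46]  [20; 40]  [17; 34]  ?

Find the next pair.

First entry — −3 each step: 29, 26, 23, 20, 17 → 14.
Second entry: always 2 × the first entry; 58, 52, 46, 40, 34 → 28.
Combining the parts gives [14; 28].

[14; 28]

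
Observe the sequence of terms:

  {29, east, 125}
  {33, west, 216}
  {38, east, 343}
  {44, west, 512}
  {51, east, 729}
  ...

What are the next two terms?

For the first entry, differences are 4, 5, 6, … (increasing by 1 each time): 29, 33, 38, 44, 51 → 59 → 68.
Direction: east, west, east, west, east → west → east (alternates east ↔ west).
Third entry — perfect cubes: 5³, 6³, 7³, …: 125, 216, 343, 512, 729 → 1000 → 1331.
Putting the parts together: {59, west, 1000} and then {68, east, 1331}.

{59, west, 1000}, {68, east, 1331}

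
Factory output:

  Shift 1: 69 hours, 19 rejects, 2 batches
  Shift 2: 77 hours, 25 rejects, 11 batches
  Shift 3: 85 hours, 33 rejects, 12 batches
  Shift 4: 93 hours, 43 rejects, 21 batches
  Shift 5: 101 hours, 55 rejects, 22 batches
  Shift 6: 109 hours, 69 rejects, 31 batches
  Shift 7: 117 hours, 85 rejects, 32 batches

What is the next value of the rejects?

103

Hours: +8 each step, so 69, 77, 85, 93, 101, 109, 117 → 125.
Rejects: differences are 6, 8, 10, … (increasing by 2 each time), so 19, 25, 33, 43, 55, 69, 85 → 103.
Batches: 2, 11, 12, 21, 22, 31, 32 → 41 (alternating steps +9, +1, +9, +1, …).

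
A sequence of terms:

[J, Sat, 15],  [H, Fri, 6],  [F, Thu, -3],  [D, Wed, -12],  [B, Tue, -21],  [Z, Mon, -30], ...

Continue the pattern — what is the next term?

Letter: letters move back 2 places in the alphabet, wrapping A→Z; J, H, F, D, B, Z → X.
Day — runs backward through the weekdays Mon→Sun: Sat, Fri, Thu, Wed, Tue, Mon → Sun.
Third slot: −9 each step, so 15, 6, -3, -12, -21, -30 → -39.
Combining the parts gives [X, Sun, -39].

[X, Sun, -39]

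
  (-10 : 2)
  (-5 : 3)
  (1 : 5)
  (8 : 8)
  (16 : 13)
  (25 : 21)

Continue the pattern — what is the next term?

(35 : 34)

For the first coordinate, differences are 5, 6, 7, … (increasing by 1 each time): -10, -5, 1, 8, 16, 25 → 35.
For the second coordinate, each term is the sum of the two before it: 2, 3, 5, 8, 13, 21 → 34.
Putting it together: (35 : 34).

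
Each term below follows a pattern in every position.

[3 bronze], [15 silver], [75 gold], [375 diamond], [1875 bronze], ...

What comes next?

[9375 silver]

First coordinate — ×5 each step: 3, 15, 75, 375, 1875 → 9375.
Rank: repeats bronze → silver → gold → diamond, so bronze, silver, gold, diamond, bronze → silver.
Putting it together: [9375 silver].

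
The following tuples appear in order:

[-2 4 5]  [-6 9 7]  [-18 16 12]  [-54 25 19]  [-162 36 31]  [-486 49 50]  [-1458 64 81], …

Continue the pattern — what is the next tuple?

[-4374 81 131]

First part: ×3 each step; -2, -6, -18, -54, -162, -486, -1458 → -4374.
Second part: 4, 9, 16, 25, 36, 49, 64 → 81 (differences are 5, 7, 9, … (increasing by 2 each time)).
Third part goes 5, 7, 12, 19, 31, 50, 81 → 131 (each term is the sum of the two before it).
Combining the parts gives [-4374 81 131].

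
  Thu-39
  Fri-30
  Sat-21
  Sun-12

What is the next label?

Day: Thu, Fri, Sat, Sun → Mon (runs through the weekdays Mon→Sun).
Second component goes 39, 30, 21, 12 → 3 (−9 each step).
Putting it together: Mon-3.

Mon-3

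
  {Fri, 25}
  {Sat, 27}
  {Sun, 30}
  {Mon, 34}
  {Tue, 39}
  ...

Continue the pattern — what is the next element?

Day: runs through the weekdays Mon→Sun; Fri, Sat, Sun, Mon, Tue → Wed.
Second part: differences are 2, 3, 4, … (increasing by 1 each time); 25, 27, 30, 34, 39 → 45.
Putting it together: {Wed, 45}.

{Wed, 45}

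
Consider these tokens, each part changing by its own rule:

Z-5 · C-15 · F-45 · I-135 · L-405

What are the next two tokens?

Letter goes Z, C, F, I, L → O → R (letters move forward 3 places in the alphabet, wrapping Z→A).
For the second component, ×3 each step: 5, 15, 45, 135, 405 → 1215 → 3645.
So the next two tokens are O-1215 and R-3645.

O-1215 then R-3645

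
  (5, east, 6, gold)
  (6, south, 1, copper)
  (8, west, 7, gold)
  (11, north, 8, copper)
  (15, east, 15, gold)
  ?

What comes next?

(20, south, 23, copper)

First entry goes 5, 6, 8, 11, 15 → 20 (differences are 1, 2, 3, … (increasing by 1 each time)).
Direction: repeats east → south → west → north; east, south, west, north, east → south.
For the third entry, each term is the sum of the two before it: 6, 1, 7, 8, 15 → 23.
Metal — alternates gold ↔ copper: gold, copper, gold, copper, gold → copper.
So the next 4-tuple is (20, south, 23, copper).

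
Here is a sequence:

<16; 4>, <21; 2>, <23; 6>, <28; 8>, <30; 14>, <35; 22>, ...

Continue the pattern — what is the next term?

First entry: alternating steps +5, +2, +5, +2, …, so 16, 21, 23, 28, 30, 35 → 37.
For the second entry, each term is the sum of the two before it: 4, 2, 6, 8, 14, 22 → 36.
Putting it together: <37; 36>.

<37; 36>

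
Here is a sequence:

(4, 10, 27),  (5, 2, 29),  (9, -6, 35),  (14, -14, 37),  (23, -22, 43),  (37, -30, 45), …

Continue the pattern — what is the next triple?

(60, -38, 51)

First component: each term is the sum of the two before it; 4, 5, 9, 14, 23, 37 → 60.
Second component: −8 each step; 10, 2, -6, -14, -22, -30 → -38.
For the third component, alternating steps +2, +6, +2, +6, …: 27, 29, 35, 37, 43, 45 → 51.
Putting it together: (60, -38, 51).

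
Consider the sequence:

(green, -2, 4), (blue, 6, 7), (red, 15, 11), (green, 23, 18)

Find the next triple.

(blue, 32, 29)

Colour: green, blue, red, green → blue (repeats green → blue → red).
Second coordinate: alternating steps +8, +9, +8, +9, …; -2, 6, 15, 23 → 32.
For the third coordinate, each term is the sum of the two before it: 4, 7, 11, 18 → 29.
Combining the parts gives (blue, 32, 29).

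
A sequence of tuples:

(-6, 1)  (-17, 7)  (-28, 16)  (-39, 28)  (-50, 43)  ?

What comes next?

First slot goes -6, -17, -28, -39, -50 → -61 (−11 each step).
Second slot — differences are 6, 9, 12, … (increasing by 3 each time): 1, 7, 16, 28, 43 → 61.
Combining the parts gives (-61, 61).

(-61, 61)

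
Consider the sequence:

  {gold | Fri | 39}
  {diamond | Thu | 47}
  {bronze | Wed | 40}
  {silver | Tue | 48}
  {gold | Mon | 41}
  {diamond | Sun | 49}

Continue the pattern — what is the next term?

{bronze | Sat | 42}

Rank — repeats gold → diamond → bronze → silver: gold, diamond, bronze, silver, gold, diamond → bronze.
Day: runs backward through the weekdays Mon→Sun; Fri, Thu, Wed, Tue, Mon, Sun → Sat.
Third component goes 39, 47, 40, 48, 41, 49 → 42 (alternating steps +8, −7, +8, −7, …).
Combining the parts gives {bronze | Sat | 42}.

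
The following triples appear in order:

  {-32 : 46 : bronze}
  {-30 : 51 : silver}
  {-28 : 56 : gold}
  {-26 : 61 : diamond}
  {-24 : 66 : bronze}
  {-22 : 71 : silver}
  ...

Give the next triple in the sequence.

First entry: -32, -30, -28, -26, -24, -22 → -20 (+2 each step).
Second entry: +5 each step, so 46, 51, 56, 61, 66, 71 → 76.
For the rank, repeats bronze → silver → gold → diamond: bronze, silver, gold, diamond, bronze, silver → gold.
So the next triple is {-20 : 76 : gold}.

{-20 : 76 : gold}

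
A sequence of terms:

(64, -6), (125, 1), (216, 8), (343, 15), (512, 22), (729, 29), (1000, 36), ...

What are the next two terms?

First part: perfect cubes: 4³, 5³, 6³, …; 64, 125, 216, 343, 512, 729, 1000 → 1331 → 1728.
Second part: +7 each step; -6, 1, 8, 15, 22, 29, 36 → 43 → 50.
Putting the parts together: (1331, 43) and then (1728, 50).

(1331, 43), (1728, 50)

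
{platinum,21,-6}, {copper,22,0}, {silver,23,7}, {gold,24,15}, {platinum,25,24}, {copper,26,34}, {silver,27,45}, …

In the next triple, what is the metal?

gold

For the metal, repeats platinum → copper → silver → gold: platinum, copper, silver, gold, platinum, copper, silver → gold.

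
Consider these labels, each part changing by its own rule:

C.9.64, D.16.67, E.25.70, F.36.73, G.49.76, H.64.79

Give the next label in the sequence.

I.81.82

Letter: letters move forward 1 place in the alphabet; C, D, E, F, G, H → I.
Second component — perfect squares: 3², 4², 5², …: 9, 16, 25, 36, 49, 64 → 81.
For the third component, +3 each step: 64, 67, 70, 73, 76, 79 → 82.
Putting it together: I.81.82.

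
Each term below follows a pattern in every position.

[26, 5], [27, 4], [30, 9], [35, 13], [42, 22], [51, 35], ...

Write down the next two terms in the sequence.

[62, 57], [75, 92]

First coordinate: differences are 1, 3, 5, … (increasing by 2 each time), so 26, 27, 30, 35, 42, 51 → 62 → 75.
Second coordinate: each term is the sum of the two before it; 5, 4, 9, 13, 22, 35 → 57 → 92.
Putting the parts together: [62, 57] and then [75, 92].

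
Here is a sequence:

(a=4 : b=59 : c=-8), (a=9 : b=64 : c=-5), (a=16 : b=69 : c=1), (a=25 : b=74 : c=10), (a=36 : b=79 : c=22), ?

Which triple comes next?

(a=49 : b=84 : c=37)

A: perfect squares: 2², 3², 4², …; 4, 9, 16, 25, 36 → 49.
B: +5 each step, so 59, 64, 69, 74, 79 → 84.
C goes -8, -5, 1, 10, 22 → 37 (differences are 3, 6, 9, … (increasing by 3 each time)).
Putting it together: (a=49 : b=84 : c=37).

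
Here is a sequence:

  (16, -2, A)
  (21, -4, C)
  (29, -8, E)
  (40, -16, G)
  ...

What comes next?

First part: differences are 5, 8, 11, … (increasing by 3 each time), so 16, 21, 29, 40 → 54.
Second part: ×2 each step; -2, -4, -8, -16 → -32.
Letter goes A, C, E, G → I (letters move forward 2 places in the alphabet).
Putting it together: (54, -32, I).

(54, -32, I)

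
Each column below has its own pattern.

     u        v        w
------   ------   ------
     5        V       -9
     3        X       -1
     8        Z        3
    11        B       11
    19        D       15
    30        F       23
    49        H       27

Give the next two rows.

Column u: each term is the sum of the two before it, so 5, 3, 8, 11, 19, 30, 49 → 79 → 128.
Column v goes V, X, Z, B, D, F, H → J → L (letters move forward 2 places in the alphabet, wrapping Z→A).
Column w goes -9, -1, 3, 11, 15, 23, 27 → 35 → 39 (alternating steps +8, +4, +8, +4, …).
Putting the parts together: 79  J  35 and then 128  L  39.

79  J  35; 128  L  39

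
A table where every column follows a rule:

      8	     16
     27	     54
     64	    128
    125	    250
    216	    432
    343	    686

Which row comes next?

First component: perfect cubes: 2³, 3³, 4³, …, so 8, 27, 64, 125, 216, 343 → 512.
For the second component, always 2 × the first component: 16, 54, 128, 250, 432, 686 → 1024.
So the next row is 512  1024.

512  1024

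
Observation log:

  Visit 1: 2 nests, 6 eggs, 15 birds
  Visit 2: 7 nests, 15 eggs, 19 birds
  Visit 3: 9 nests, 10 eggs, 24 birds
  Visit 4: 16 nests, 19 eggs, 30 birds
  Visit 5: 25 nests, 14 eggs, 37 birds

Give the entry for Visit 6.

Nests: each term is the sum of the two before it, so 2, 7, 9, 16, 25 → 41.
Eggs goes 6, 15, 10, 19, 14 → 23 (alternating steps +9, −5, +9, −5, …).
For the birds, differences are 4, 5, 6, … (increasing by 1 each time): 15, 19, 24, 30, 37 → 45.
So the next row is 41 nests, 23 eggs, 45 birds.

41 nests, 23 eggs, 45 birds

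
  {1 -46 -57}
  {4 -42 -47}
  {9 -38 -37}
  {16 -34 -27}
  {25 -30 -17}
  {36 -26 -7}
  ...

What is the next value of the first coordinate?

49

For the first coordinate, perfect squares: 1², 2², 3², …: 1, 4, 9, 16, 25, 36 → 49.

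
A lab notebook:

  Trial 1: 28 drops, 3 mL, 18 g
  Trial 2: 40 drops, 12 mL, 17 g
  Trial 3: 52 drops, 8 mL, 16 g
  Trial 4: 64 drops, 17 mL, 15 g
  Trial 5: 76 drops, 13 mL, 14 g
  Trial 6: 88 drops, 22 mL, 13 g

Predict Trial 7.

100 drops, 18 mL, 12 g

Drops: +12 each step, so 28, 40, 52, 64, 76, 88 → 100.
ML: alternating steps +9, −4, +9, −4, …, so 3, 12, 8, 17, 13, 22 → 18.
G — −1 each step: 18, 17, 16, 15, 14, 13 → 12.
Combining the parts gives 100 drops, 18 mL, 12 g.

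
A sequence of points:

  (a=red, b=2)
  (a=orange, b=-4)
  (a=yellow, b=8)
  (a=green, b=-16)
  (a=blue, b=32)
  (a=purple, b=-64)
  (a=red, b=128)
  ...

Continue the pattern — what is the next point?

A: red, orange, yellow, green, blue, purple, red → orange (repeats red → orange → yellow → green → blue → purple).
B: ×(-2) each step; 2, -4, 8, -16, 32, -64, 128 → -256.
So the next point is (a=orange, b=-256).

(a=orange, b=-256)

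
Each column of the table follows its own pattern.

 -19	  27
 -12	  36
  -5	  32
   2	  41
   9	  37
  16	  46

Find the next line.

First component: +7 each step; -19, -12, -5, 2, 9, 16 → 23.
Second component: alternating steps +9, −4, +9, −4, …; 27, 36, 32, 41, 37, 46 → 42.
Putting it together: 23  42.

23  42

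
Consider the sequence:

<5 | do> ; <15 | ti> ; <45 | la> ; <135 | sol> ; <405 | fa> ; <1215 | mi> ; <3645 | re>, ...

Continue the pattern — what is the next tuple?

<10935 | do>

First component: 5, 15, 45, 135, 405, 1215, 3645 → 10935 (×3 each step).
Note — runs backward through the solfège scale do→ti: do, ti, la, sol, fa, mi, re → do.
So the next tuple is <10935 | do>.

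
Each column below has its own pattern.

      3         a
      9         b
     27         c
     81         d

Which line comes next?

243  e

First component: 3, 9, 27, 81 → 243 (×3 each step).
Letter — letters move forward 1 place in the alphabet: a, b, c, d → e.
So the next line is 243  e.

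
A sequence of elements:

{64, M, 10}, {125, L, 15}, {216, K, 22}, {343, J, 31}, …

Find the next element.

First entry — perfect cubes: 4³, 5³, 6³, …: 64, 125, 216, 343 → 512.
Letter: letters move back 1 place in the alphabet, so M, L, K, J → I.
Third entry: differences are 5, 7, 9, … (increasing by 2 each time); 10, 15, 22, 31 → 42.
So the next element is {512, I, 42}.

{512, I, 42}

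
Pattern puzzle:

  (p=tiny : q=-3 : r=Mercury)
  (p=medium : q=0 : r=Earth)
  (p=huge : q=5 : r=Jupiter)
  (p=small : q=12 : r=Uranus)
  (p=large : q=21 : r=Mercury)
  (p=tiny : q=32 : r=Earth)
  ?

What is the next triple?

(p=medium : q=45 : r=Jupiter)

P goes tiny, medium, huge, small, large, tiny → medium (repeats tiny → medium → huge → small → large).
Q: differences are 3, 5, 7, … (increasing by 2 each time); -3, 0, 5, 12, 21, 32 → 45.
R: Mercury, Earth, Jupiter, Uranus, Mercury, Earth → Jupiter (repeats Mercury → Earth → Jupiter → Uranus).
Putting it together: (p=medium : q=45 : r=Jupiter).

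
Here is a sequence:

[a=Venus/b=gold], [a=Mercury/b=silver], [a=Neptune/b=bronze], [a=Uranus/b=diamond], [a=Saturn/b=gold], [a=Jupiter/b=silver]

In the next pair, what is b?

A: runs backward through the planets Mercury→Neptune, so Venus, Mercury, Neptune, Uranus, Saturn, Jupiter → Mars.
B: repeats gold → silver → bronze → diamond; gold, silver, bronze, diamond, gold, silver → bronze.

bronze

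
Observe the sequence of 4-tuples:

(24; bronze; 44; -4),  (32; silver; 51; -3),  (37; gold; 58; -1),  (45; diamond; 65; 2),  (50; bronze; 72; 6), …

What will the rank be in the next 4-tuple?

silver

First coordinate — alternating steps +8, +5, +8, +5, …: 24, 32, 37, 45, 50 → 58.
Rank goes bronze, silver, gold, diamond, bronze → silver (repeats bronze → silver → gold → diamond).
Third coordinate: 44, 51, 58, 65, 72 → 79 (+7 each step).
Fourth coordinate goes -4, -3, -1, 2, 6 → 11 (differences are 1, 2, 3, … (increasing by 1 each time)).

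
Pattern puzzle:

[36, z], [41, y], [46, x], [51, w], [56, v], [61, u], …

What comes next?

First value: +5 each step; 36, 41, 46, 51, 56, 61 → 66.
Letter: z, y, x, w, v, u → t (letters move back 1 place in the alphabet).
So the next element is [66, t].

[66, t]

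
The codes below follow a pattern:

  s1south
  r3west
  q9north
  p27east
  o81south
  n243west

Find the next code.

Letter — letters move back 1 place in the alphabet: s, r, q, p, o, n → m.
For the second component, ×3 each step: 1, 3, 9, 27, 81, 243 → 729.
Direction: south, west, north, east, south, west → north (repeats south → west → north → east).
Putting it together: m729north.

m729north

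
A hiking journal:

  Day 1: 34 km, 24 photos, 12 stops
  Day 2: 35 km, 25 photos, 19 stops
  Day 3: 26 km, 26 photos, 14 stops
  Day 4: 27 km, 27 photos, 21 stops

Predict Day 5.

18 km, 28 photos, 16 stops

Km goes 34, 35, 26, 27 → 18 (alternating steps +1, −9, +1, −9, …).
For the photos, +1 each step: 24, 25, 26, 27 → 28.
Stops: alternating steps +7, −5, +7, −5, …, so 12, 19, 14, 21 → 16.
Putting it together: 18 km, 28 photos, 16 stops.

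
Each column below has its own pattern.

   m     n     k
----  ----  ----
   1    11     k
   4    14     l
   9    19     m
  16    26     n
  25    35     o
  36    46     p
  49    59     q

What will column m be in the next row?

64

Column m goes 1, 4, 9, 16, 25, 36, 49 → 64 (perfect squares: 1², 2², 3², …).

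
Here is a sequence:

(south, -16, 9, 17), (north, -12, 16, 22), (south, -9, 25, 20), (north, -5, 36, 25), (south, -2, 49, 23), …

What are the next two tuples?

Direction: south, north, south, north, south → north → south (alternates south ↔ north).
Second coordinate — alternating steps +4, +3, +4, +3, …: -16, -12, -9, -5, -2 → 2 → 5.
For the third coordinate, perfect squares: 3², 4², 5², …: 9, 16, 25, 36, 49 → 64 → 81.
Fourth coordinate: alternating steps +5, −2, +5, −2, …; 17, 22, 20, 25, 23 → 28 → 26.
Putting the parts together: (north, 2, 64, 28) and then (south, 5, 81, 26).

(north, 2, 64, 28), (south, 5, 81, 26)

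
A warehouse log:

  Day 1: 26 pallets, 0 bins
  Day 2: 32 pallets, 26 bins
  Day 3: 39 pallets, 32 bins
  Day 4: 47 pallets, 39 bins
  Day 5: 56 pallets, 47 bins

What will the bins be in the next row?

For the pallets, differences are 6, 7, 8, … (increasing by 1 each time): 26, 32, 39, 47, 56 → 66.
For the bins, always the previous value of the pallets: 0, 26, 32, 39, 47 → 56.

56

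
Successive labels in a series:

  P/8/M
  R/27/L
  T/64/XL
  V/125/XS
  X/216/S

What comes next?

Z/343/M

Letter: letters move forward 2 places in the alphabet; P, R, T, V, X → Z.
Second component: perfect cubes: 2³, 3³, 4³, …, so 8, 27, 64, 125, 216 → 343.
Size — runs through clothing sizes XS→XL: M, L, XL, XS, S → M.
So the next label is Z/343/M.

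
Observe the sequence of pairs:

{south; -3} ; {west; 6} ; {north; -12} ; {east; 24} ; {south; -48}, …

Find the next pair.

Direction: repeats south → west → north → east, so south, west, north, east, south → west.
For the second value, ×(-2) each step: -3, 6, -12, 24, -48 → 96.
So the next pair is {west; 96}.

{west; 96}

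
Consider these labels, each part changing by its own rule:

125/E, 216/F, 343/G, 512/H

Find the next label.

729/I

First component: 125, 216, 343, 512 → 729 (perfect cubes: 5³, 6³, 7³, …).
For the letter, letters move forward 1 place in the alphabet: E, F, G, H → I.
Putting it together: 729/I.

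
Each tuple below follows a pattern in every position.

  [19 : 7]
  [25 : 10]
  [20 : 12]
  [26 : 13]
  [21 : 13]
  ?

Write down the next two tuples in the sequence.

First component: alternating steps +6, −5, +6, −5, …; 19, 25, 20, 26, 21 → 27 → 22.
Second component — differences are 3, 2, 1, … (decreasing by 1 each time): 7, 10, 12, 13, 13 → 12 → 10.
Putting the parts together: [27 : 12] and then [22 : 10].

[27 : 12], [22 : 10]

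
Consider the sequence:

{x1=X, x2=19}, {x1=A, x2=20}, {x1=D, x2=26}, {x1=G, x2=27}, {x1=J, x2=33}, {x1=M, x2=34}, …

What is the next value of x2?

For the x2, alternating steps +1, +6, +1, +6, …: 19, 20, 26, 27, 33, 34 → 40.

40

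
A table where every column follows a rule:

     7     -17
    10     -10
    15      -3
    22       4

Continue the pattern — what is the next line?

31  11

First component: 7, 10, 15, 22 → 31 (differences are 3, 5, 7, … (increasing by 2 each time)).
Second component — +7 each step: -17, -10, -3, 4 → 11.
Putting it together: 31  11.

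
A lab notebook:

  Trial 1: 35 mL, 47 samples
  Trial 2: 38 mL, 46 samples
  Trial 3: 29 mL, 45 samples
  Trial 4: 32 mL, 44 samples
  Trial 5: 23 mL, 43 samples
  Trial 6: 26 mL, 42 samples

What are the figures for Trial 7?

17 mL, 41 samples

ML goes 35, 38, 29, 32, 23, 26 → 17 (alternating steps +3, −9, +3, −9, …).
Samples: −1 each step, so 47, 46, 45, 44, 43, 42 → 41.
Combining the parts gives 17 mL, 41 samples.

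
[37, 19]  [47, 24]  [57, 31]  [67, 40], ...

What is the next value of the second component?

51

First component: +10 each step, so 37, 47, 57, 67 → 77.
Second component — differences are 5, 7, 9, … (increasing by 2 each time): 19, 24, 31, 40 → 51.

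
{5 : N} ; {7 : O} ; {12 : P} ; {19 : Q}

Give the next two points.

First slot: 5, 7, 12, 19 → 31 → 50 (each term is the sum of the two before it).
Letter: letters move forward 1 place in the alphabet; N, O, P, Q → R → S.
So the next two points are {31 : R} and {50 : S}.

{31 : R}, {50 : S}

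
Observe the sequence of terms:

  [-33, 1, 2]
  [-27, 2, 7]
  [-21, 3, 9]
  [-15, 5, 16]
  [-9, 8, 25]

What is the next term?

First value — +6 each step: -33, -27, -21, -15, -9 → -3.
Second value: 1, 2, 3, 5, 8 → 13 (each term is the sum of the two before it).
Third value: each term is the sum of the two before it, so 2, 7, 9, 16, 25 → 41.
So the next term is [-3, 13, 41].

[-3, 13, 41]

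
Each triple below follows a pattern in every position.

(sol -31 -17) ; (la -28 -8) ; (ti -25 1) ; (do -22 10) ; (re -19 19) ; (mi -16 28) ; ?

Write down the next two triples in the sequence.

(fa -13 37), (sol -10 46)

Note — runs through the solfège scale do→ti: sol, la, ti, do, re, mi → fa → sol.
For the second part, +3 each step: -31, -28, -25, -22, -19, -16 → -13 → -10.
Third part: +9 each step, so -17, -8, 1, 10, 19, 28 → 37 → 46.
So the next two triples are (fa -13 37) and (sol -10 46).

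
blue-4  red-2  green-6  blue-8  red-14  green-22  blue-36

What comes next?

Colour: repeats blue → red → green, so blue, red, green, blue, red, green, blue → red.
Second component: 4, 2, 6, 8, 14, 22, 36 → 58 (each term is the sum of the two before it).
So the next code is red-58.

red-58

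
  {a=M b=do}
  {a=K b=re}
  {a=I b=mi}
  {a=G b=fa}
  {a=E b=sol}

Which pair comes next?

A: letters move back 2 places in the alphabet, so M, K, I, G, E → C.
B goes do, re, mi, fa, sol → la (runs through the solfège scale do→ti).
So the next pair is {a=C b=la}.

{a=C b=la}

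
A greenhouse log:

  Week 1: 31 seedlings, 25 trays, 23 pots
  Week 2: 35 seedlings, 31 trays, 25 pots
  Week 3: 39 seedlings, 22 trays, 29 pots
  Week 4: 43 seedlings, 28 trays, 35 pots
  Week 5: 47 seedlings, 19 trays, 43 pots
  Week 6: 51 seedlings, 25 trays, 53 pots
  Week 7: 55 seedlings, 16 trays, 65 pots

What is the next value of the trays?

For the seedlings, +4 each step: 31, 35, 39, 43, 47, 51, 55 → 59.
Trays goes 25, 31, 22, 28, 19, 25, 16 → 22 (alternating steps +6, −9, +6, −9, …).
Pots goes 23, 25, 29, 35, 43, 53, 65 → 79 (differences are 2, 4, 6, … (increasing by 2 each time)).

22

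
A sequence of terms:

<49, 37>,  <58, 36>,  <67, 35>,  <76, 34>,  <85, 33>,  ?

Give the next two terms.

First entry — +9 each step: 49, 58, 67, 76, 85 → 94 → 103.
For the second entry, −1 each step: 37, 36, 35, 34, 33 → 32 → 31.
Putting the parts together: <94, 32> and then <103, 31>.

<94, 32>, <103, 31>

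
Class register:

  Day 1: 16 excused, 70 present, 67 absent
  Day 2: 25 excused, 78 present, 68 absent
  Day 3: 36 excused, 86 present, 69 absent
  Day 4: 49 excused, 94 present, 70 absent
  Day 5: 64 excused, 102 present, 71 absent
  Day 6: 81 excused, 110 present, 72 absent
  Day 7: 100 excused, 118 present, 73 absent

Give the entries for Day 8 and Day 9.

Excused: perfect squares: 4², 5², 6², …; 16, 25, 36, 49, 64, 81, 100 → 121 → 144.
Present goes 70, 78, 86, 94, 102, 110, 118 → 126 → 134 (+8 each step).
Absent — +1 each step: 67, 68, 69, 70, 71, 72, 73 → 74 → 75.
So the next two records are 121 excused, 126 present, 74 absent and 144 excused, 134 present, 75 absent.

121 excused, 126 present, 74 absent; 144 excused, 134 present, 75 absent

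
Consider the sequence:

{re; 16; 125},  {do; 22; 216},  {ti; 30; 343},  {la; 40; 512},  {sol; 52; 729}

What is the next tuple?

Note: re, do, ti, la, sol → fa (runs backward through the solfège scale do→ti).
For the second part, differences are 6, 8, 10, … (increasing by 2 each time): 16, 22, 30, 40, 52 → 66.
Third part goes 125, 216, 343, 512, 729 → 1000 (perfect cubes: 5³, 6³, 7³, …).
Putting it together: {fa; 66; 1000}.

{fa; 66; 1000}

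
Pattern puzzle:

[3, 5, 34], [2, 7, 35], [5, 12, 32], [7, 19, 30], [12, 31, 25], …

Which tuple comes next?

[19, 50, 18]

First component: 3, 2, 5, 7, 12 → 19 (each term is the sum of the two before it).
Second component: each term is the sum of the two before it, so 5, 7, 12, 19, 31 → 50.
For the third component, together with the first component always sums to 37: 34, 35, 32, 30, 25 → 18.
So the next tuple is [19, 50, 18].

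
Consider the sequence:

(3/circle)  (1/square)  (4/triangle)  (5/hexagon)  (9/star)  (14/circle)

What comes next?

(23/square)

First component — each term is the sum of the two before it: 3, 1, 4, 5, 9, 14 → 23.
Shape goes circle, square, triangle, hexagon, star, circle → square (repeats circle → square → triangle → hexagon → star).
So the next element is (23/square).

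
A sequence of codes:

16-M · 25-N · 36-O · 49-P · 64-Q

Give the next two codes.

81-R then 100-S

First component: perfect squares: 4², 5², 6², …, so 16, 25, 36, 49, 64 → 81 → 100.
For the letter, letters move forward 1 place in the alphabet: M, N, O, P, Q → R → S.
Putting the parts together: 81-R and then 100-S.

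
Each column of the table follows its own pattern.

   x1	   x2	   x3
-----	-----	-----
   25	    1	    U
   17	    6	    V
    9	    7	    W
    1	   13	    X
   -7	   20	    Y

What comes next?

-15  33  Z

Column x1: −8 each step, so 25, 17, 9, 1, -7 → -15.
Column x2: each term is the sum of the two before it, so 1, 6, 7, 13, 20 → 33.
Column x3 goes U, V, W, X, Y → Z (letters move forward 1 place in the alphabet).
Putting it together: -15  33  Z.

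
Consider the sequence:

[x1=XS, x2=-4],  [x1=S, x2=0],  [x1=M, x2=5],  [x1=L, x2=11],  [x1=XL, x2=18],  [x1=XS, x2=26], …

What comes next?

For the x1, repeats XS → S → M → L → XL: XS, S, M, L, XL, XS → S.
X2: differences are 4, 5, 6, … (increasing by 1 each time); -4, 0, 5, 11, 18, 26 → 35.
Combining the parts gives [x1=S, x2=35].

[x1=S, x2=35]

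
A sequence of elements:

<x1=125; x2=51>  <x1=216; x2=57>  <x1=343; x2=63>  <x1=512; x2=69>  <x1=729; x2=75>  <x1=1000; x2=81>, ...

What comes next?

X1: perfect cubes: 5³, 6³, 7³, …; 125, 216, 343, 512, 729, 1000 → 1331.
X2 goes 51, 57, 63, 69, 75, 81 → 87 (+6 each step).
So the next element is <x1=1331; x2=87>.

<x1=1331; x2=87>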